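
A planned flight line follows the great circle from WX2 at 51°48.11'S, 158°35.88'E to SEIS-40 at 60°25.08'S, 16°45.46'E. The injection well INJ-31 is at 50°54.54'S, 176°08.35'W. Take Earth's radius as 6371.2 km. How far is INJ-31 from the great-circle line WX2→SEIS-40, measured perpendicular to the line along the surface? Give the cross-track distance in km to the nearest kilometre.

WX2: φ = -51.80183°, λ = +158.59800°
SEIS-40: φ = -60.41800°, λ = +16.75767°
INJ-31: φ = -50.90900°, λ = -176.13917°
δ₁₃ = central angle WX2→INJ-31 = 0.274407 rad  (haversine)
θ₁₃ = bearing WX2→INJ-31 = 96.742°,  θ₁₂ = bearing WX2→SEIS-40 = 199.895°
dₓₜ = R·arcsin(sin δ₁₃ · sin(θ₁₃ − θ₁₂)) = 6371.2·arcsin(0.27098·sin(-103.153°)) = -1701.296 km
|dₓₜ| = 1701.296 km

1701 km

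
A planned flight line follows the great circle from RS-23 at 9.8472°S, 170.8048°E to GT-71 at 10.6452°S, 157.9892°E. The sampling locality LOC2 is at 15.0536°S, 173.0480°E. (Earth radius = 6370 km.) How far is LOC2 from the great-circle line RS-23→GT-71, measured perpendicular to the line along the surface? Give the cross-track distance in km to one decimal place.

δ₁₃ = central angle RS-23→LOC2 = 0.098578 rad  (haversine)
θ₁₃ = bearing RS-23→LOC2 = 157.415°,  θ₁₂ = bearing RS-23→GT-71 = 265.250°
dₓₜ = R·arcsin(sin δ₁₃ · sin(θ₁₃ − θ₁₂)) = 6370·arcsin(0.09842·sin(-107.835°)) = -597.671 km
|dₓₜ| = 597.671 km

597.7 km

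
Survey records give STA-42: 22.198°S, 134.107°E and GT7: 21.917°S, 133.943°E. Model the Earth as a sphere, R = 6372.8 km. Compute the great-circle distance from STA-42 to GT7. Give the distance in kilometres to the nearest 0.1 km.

Δφ = 0.2810°,  Δλ = -0.1640°
a = sin²(Δφ/2) + cos φ₁ cos φ₂ sin²(Δλ/2) = 0.000008
c = 2·arcsin(√a) = 0.005576 rad = 0.3195°
d = R·c = 6372.8 × 0.005576 = 35.5 km

35.5 km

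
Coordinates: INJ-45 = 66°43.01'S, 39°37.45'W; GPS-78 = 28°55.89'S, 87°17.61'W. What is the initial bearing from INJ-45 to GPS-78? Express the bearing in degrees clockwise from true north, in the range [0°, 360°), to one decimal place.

INJ-45: φ = -66.71683°, λ = -39.62417°
GPS-78: φ = -28.93150°, λ = -87.29350°
Δλ = -47.6693°
y = sin Δλ · cos φ₂ = -0.647009
x = cos φ₁ sin φ₂ − sin φ₁ cos φ₂ cos Δλ = 0.350150
θ = atan2(y, x) = -61.5785° → 298.4215° (mod 360°)

298.4°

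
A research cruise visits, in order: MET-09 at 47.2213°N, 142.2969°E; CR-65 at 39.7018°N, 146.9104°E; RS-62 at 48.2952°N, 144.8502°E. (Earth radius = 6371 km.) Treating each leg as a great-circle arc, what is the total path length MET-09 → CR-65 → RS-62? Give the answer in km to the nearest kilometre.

MET-09→CR-65: c = 0.143599 rad, d = 914.87 km
CR-65→RS-62: c = 0.152181 rad, d = 969.55 km
Total = 914.87 + 969.55 = 1884.42 km

1884 km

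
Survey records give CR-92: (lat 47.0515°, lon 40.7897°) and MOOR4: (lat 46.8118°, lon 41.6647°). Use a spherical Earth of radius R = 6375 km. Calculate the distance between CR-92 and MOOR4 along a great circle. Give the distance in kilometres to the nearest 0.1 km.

Δφ = -0.2397°,  Δλ = 0.8750°
a = sin²(Δφ/2) + cos φ₁ cos φ₂ sin²(Δλ/2) = 0.000032
c = 2·arcsin(√a) = 0.011236 rad = 0.6438°
d = R·c = 6375 × 0.011236 = 71.6 km

71.6 km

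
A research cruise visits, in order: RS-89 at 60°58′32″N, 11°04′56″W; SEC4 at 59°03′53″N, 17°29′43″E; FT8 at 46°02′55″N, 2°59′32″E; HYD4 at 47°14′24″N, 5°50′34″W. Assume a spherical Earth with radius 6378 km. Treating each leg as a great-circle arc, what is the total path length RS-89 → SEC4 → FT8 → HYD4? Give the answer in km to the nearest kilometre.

RS-89: φ = +60.97556°, λ = -11.08222°
SEC4: φ = +59.06472°, λ = +17.49528°
FT8: φ = +46.04861°, λ = +2.99222°
HYD4: φ = +47.24000°, λ = -5.84278°
RS-89→SEC4: c = 0.249413 rad, d = 1590.75 km
SEC4→FT8: c = 0.273107 rad, d = 1741.88 km
FT8→HYD4: c = 0.107822 rad, d = 687.69 km
Total = 1590.75 + 1741.88 + 687.69 = 4020.32 km

4020 km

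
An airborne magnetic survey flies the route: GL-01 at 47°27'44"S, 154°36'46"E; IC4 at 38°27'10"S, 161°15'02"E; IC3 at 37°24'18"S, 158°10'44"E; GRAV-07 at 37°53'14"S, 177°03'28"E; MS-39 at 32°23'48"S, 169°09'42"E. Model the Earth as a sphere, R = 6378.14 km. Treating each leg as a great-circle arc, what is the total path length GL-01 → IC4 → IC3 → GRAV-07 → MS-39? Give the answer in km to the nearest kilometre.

4037 km

GL-01: φ = -47.46222°, λ = +154.61278°
IC4: φ = -38.45278°, λ = +161.25056°
IC3: φ = -37.40500°, λ = +158.17889°
GRAV-07: φ = -37.88722°, λ = +177.05778°
MS-39: φ = -32.39667°, λ = +169.16167°
GL-01→IC4: c = 0.178487 rad, d = 1138.41 km
IC4→IC3: c = 0.046068 rad, d = 293.83 km
IC3→GRAV-07: c = 0.260587 rad, d = 1662.06 km
GRAV-07→MS-39: c = 0.147825 rad, d = 942.85 km
Total = 1138.41 + 293.83 + 1662.06 + 942.85 = 4037.15 km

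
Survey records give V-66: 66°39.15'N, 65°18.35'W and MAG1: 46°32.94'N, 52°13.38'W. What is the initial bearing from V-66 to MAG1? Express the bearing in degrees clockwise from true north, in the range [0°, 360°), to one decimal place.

V-66: φ = +66.65250°, λ = -65.30583°
MAG1: φ = +46.54900°, λ = -52.22300°
Δλ = 13.0828°
y = sin Δλ · cos φ₂ = 0.155675
x = cos φ₁ sin φ₂ − sin φ₁ cos φ₂ cos Δλ = -0.327328
θ = atan2(y, x) = 154.5645° → 154.5645° (mod 360°)

154.6°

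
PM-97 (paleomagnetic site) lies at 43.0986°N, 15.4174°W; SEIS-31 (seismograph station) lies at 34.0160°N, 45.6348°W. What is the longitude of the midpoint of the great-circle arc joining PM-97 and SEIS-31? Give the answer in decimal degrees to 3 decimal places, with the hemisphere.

Bx = cos φ₂ cos Δλ = 0.716255,  By = cos φ₂ sin Δλ = -0.417161
φₘ = atan2(sin φ₁ + sin φ₂, √((cos φ₁ + Bx)² + By²)) = 39.53927°
λₘ = λ₁ + atan2(By, cos φ₁ + Bx) = -31.50533°

31.505°W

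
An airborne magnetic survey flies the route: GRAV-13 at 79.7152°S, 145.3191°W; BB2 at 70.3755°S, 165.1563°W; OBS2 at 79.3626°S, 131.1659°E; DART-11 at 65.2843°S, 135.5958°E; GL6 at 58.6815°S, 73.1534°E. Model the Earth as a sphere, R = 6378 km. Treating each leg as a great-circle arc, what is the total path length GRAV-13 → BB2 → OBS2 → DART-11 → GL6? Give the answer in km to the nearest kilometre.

GRAV-13→BB2: c = 0.183641 rad, d = 1171.26 km
BB2→OBS2: c = 0.307089 rad, d = 1958.61 km
OBS2→DART-11: c = 0.246659 rad, d = 1573.19 km
DART-11→GL6: c = 0.502087 rad, d = 3202.31 km
Total = 1171.26 + 1958.61 + 1573.19 + 3202.31 = 7905.38 km

7905 km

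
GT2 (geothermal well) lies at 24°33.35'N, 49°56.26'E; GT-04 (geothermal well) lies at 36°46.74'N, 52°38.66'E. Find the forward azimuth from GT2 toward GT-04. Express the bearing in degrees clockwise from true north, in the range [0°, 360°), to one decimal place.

10.1°

GT2: φ = +24.55583°, λ = +49.93767°
GT-04: φ = +36.77900°, λ = +52.64433°
Δλ = 2.7067°
y = sin Δλ · cos φ₂ = 0.037823
x = cos φ₁ sin φ₂ − sin φ₁ cos φ₂ cos Δλ = 0.212091
θ = atan2(y, x) = 10.1115° → 10.1115° (mod 360°)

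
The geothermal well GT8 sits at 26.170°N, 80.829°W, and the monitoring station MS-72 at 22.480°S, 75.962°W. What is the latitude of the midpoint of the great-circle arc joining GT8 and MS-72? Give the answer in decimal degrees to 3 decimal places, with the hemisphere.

1.847°N

Bx = cos φ₂ cos Δλ = 0.920681,  By = cos φ₂ sin Δλ = 0.078396
φₘ = atan2(sin φ₁ + sin φ₂, √((cos φ₁ + Bx)² + By²)) = 1.84666°
λₘ = λ₁ + atan2(By, cos φ₁ + Bx) = -78.36004°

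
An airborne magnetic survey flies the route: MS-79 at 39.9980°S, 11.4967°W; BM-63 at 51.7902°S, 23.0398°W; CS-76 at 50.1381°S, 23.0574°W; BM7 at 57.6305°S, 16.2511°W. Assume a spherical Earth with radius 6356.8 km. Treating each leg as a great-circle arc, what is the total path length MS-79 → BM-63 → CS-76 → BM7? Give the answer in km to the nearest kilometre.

MS-79→BM-63: c = 0.248382 rad, d = 1578.91 km
BM-63→CS-76: c = 0.028835 rad, d = 183.30 km
CS-76→BM7: c = 0.148164 rad, d = 941.85 km
Total = 1578.91 + 183.30 + 941.85 = 2704.06 km

2704 km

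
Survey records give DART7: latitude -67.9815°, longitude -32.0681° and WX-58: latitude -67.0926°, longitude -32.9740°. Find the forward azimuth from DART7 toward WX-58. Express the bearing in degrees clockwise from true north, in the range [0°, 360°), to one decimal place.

338.3°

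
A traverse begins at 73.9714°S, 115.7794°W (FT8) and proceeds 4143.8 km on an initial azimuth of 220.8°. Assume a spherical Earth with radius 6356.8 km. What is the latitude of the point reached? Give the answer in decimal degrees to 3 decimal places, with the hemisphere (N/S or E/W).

62.981°S

δ = d/R = 4143.8/6356.8 = 0.651869 rad
φ₂ = arcsin(sin φ₁ cos δ + cos φ₁ sin δ cos θ)
   = arcsin(-0.96112·0.79495 + 0.27612·0.60667·-0.75700) = -62.98066°
λ₂ = λ₁ + atan2(sin θ sin δ cos φ₁, cos δ − sin φ₁ sin φ₂) = 124.98234°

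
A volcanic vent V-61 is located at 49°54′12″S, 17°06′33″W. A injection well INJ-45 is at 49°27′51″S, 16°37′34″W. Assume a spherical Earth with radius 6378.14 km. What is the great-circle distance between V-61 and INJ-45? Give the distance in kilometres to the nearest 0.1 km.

60.0 km

V-61: φ = -49.90333°, λ = -17.10917°
INJ-45: φ = -49.46417°, λ = -16.62611°
Δφ = 0.4392°,  Δλ = 0.4831°
a = sin²(Δφ/2) + cos φ₁ cos φ₂ sin²(Δλ/2) = 0.000022
c = 2·arcsin(√a) = 0.009408 rad = 0.5390°
d = R·c = 6378.14 × 0.009408 = 60.0 km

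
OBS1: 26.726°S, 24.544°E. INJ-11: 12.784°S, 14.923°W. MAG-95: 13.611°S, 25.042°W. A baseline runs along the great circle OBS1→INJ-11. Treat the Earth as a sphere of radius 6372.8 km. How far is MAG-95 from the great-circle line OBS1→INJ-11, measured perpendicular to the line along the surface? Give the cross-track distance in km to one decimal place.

591.6 km

δ₁₃ = central angle OBS1→MAG-95 = 0.838449 rad  (haversine)
θ₁₃ = bearing OBS1→MAG-95 = 275.648°,  θ₁₂ = bearing OBS1→INJ-11 = 282.809°
dₓₜ = R·arcsin(sin δ₁₃ · sin(θ₁₃ − θ₁₂)) = 6372.8·arcsin(0.74361·sin(-7.161°)) = -591.626 km
|dₓₜ| = 591.626 km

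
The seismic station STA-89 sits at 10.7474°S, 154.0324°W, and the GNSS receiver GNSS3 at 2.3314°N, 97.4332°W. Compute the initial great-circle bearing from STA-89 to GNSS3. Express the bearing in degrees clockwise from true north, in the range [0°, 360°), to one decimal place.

Δλ = 56.5992°
y = sin Δλ · cos φ₂ = 0.834149
x = cos φ₁ sin φ₂ − sin φ₁ cos φ₂ cos Δλ = 0.142536
θ = atan2(y, x) = 80.3032° → 80.3032° (mod 360°)

80.3°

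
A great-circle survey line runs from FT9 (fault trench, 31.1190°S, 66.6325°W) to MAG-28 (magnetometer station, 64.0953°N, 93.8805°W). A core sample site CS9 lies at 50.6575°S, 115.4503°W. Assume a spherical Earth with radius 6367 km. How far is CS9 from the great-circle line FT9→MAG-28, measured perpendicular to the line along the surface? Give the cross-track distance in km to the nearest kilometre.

δ₁₃ = central angle FT9→CS9 = 0.712007 rad  (haversine)
θ₁₃ = bearing FT9→CS9 = 226.909°,  θ₁₂ = bearing FT9→MAG-28 = 348.358°
dₓₜ = R·arcsin(sin δ₁₃ · sin(θ₁₃ − θ₁₂)) = 6367·arcsin(0.65335·sin(-121.449°)) = -3764.352 km
|dₓₜ| = 3764.352 km

3764 km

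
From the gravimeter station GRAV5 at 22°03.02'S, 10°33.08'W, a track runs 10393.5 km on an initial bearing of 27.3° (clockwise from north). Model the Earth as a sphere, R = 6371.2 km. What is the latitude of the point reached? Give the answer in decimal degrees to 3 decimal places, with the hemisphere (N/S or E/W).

57.653°N

GRAV5: φ = -22.05033°, λ = -10.55133°
δ = d/R = 10393.5/6371.2 = 1.631325 rad
φ₂ = arcsin(sin φ₁ cos δ + cos φ₁ sin δ cos θ)
   = arcsin(-0.37542·-0.06049 + 0.92685·0.99817·0.88862) = 57.65271°
λ₂ = λ₁ + atan2(sin θ sin δ cos φ₁, cos δ − sin φ₁ sin φ₂) = 48.27909°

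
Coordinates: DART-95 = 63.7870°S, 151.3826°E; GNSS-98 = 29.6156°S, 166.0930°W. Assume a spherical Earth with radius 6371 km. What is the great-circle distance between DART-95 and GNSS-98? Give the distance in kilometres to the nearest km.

4828 km

Δφ = 34.1714°,  Δλ = 42.5244°
a = sin²(Δφ/2) + cos φ₁ cos φ₂ sin²(Δλ/2) = 0.136818
c = 2·arcsin(√a) = 0.757780 rad = 43.4176°
d = R·c = 6371 × 0.757780 = 4827.8 km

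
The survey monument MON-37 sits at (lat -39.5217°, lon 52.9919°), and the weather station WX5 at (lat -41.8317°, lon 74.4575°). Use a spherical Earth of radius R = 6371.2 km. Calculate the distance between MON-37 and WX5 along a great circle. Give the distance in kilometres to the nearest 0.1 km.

Δφ = -2.3100°,  Δλ = 21.4656°
a = sin²(Δφ/2) + cos φ₁ cos φ₂ sin²(Δλ/2) = 0.020340
c = 2·arcsin(√a) = 0.286212 rad = 16.3987°
d = R·c = 6371.2 × 0.286212 = 1823.5 km

1823.5 km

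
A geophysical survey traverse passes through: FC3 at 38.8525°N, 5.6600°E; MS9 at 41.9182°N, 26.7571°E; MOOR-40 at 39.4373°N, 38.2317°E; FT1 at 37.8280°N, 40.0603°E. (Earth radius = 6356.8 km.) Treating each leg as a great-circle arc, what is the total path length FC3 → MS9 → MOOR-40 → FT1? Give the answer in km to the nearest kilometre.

FC3→MS9: c = 0.284766 rad, d = 1810.20 km
MS9→MOOR-40: c = 0.157793 rad, d = 1003.06 km
MOOR-40→FT1: c = 0.037554 rad, d = 238.73 km
Total = 1810.20 + 1003.06 + 238.73 = 3051.98 km

3052 km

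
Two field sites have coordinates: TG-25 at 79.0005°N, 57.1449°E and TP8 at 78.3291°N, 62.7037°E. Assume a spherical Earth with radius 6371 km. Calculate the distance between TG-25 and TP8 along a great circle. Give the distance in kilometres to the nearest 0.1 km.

142.5 km

Δφ = -0.6714°,  Δλ = 5.5588°
a = sin²(Δφ/2) + cos φ₁ cos φ₂ sin²(Δλ/2) = 0.000125
c = 2·arcsin(√a) = 0.022369 rad = 1.2816°
d = R·c = 6371 × 0.022369 = 142.5 km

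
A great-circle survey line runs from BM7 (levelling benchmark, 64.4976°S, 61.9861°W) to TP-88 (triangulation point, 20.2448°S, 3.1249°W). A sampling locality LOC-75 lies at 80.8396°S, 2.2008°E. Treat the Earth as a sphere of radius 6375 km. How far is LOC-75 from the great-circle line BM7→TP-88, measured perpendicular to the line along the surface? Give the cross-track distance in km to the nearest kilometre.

δ₁₃ = central angle BM7→LOC-75 = 0.400407 rad  (haversine)
θ₁₃ = bearing BM7→LOC-75 = 158.428°,  θ₁₂ = bearing BM7→TP-88 = 70.213°
dₓₜ = R·arcsin(sin δ₁₃ · sin(θ₁₃ − θ₁₂)) = 6375·arcsin(0.38979·sin(88.216°)) = 2551.285 km
|dₓₜ| = 2551.285 km

2551 km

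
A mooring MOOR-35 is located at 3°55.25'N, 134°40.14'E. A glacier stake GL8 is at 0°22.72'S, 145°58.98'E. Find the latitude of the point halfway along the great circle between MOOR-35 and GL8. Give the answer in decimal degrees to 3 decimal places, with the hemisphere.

MOOR-35: φ = +3.92083°, λ = +134.66900°
GL8: φ = -0.37867°, λ = +145.98300°
Bx = cos φ₂ cos Δλ = 0.980545,  By = cos φ₂ sin Δλ = 0.196181
φₘ = atan2(sin φ₁ + sin φ₂, √((cos φ₁ + Bx)² + By²)) = 1.77975°
λₘ = λ₁ + atan2(By, cos φ₁ + Bx) = 140.33259°

1.780°N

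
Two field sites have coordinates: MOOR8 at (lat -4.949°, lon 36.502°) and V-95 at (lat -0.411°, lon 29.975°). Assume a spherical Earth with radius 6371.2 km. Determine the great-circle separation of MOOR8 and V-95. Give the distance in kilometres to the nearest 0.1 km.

883.2 km

Δφ = 4.5380°,  Δλ = -6.5270°
a = sin²(Δφ/2) + cos φ₁ cos φ₂ sin²(Δλ/2) = 0.004796
c = 2·arcsin(√a) = 0.138619 rad = 7.9423°
d = R·c = 6371.2 × 0.138619 = 883.2 km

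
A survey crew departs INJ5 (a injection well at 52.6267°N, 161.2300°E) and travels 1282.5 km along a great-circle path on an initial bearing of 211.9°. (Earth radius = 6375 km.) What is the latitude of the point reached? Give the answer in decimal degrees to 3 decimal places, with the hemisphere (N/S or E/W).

42.508°N

δ = d/R = 1282.5/6375 = 0.201176 rad
φ₂ = arcsin(sin φ₁ cos δ + cos φ₁ sin δ cos θ)
   = arcsin(0.79470·0.97983 + 0.60701·0.19982·-0.84897) = 42.50820°
λ₂ = λ₁ + atan2(sin θ sin δ cos φ₁, cos δ − sin φ₁ sin φ₂) = 152.99463°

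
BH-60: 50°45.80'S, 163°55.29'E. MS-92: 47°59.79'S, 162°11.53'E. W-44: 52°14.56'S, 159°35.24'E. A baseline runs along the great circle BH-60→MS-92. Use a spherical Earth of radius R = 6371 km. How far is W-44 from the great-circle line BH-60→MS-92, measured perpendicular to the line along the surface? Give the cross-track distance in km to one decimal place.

BH-60: φ = -50.76333°, λ = +163.92150°
MS-92: φ = -47.99650°, λ = +162.19217°
W-44: φ = -52.24267°, λ = +159.58733°
δ₁₃ = central angle BH-60→W-44 = 0.053689 rad  (haversine)
θ₁₃ = bearing BH-60→W-44 = 239.579°,  θ₁₂ = bearing BH-60→MS-92 = 337.198°
dₓₜ = R·arcsin(sin δ₁₃ · sin(θ₁₃ − θ₁₂)) = 6371·arcsin(0.05366·sin(-97.619°)) = -339.029 km
|dₓₜ| = 339.029 km

339.0 km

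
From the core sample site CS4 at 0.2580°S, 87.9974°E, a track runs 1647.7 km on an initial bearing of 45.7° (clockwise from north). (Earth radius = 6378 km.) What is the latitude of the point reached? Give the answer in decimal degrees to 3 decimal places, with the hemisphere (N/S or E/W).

10.025°N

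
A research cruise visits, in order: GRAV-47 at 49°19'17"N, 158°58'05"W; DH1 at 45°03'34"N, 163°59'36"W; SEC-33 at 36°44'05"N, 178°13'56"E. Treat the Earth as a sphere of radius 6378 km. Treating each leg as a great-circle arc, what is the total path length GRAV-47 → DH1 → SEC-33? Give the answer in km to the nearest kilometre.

GRAV-47: φ = +49.32139°, λ = -158.96806°
DH1: φ = +45.05944°, λ = -163.99333°
SEC-33: φ = +36.73472°, λ = +178.23222°
GRAV-47→DH1: c = 0.095274 rad, d = 607.65 km
DH1→SEC-33: c = 0.274941 rad, d = 1753.58 km
Total = 607.65 + 1753.58 = 2361.23 km

2361 km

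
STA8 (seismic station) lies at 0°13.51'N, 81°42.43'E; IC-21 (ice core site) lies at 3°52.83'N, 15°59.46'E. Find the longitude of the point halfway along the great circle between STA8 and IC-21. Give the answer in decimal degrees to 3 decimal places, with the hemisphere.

48.891°E

STA8: φ = +0.22517°, λ = +81.70717°
IC-21: φ = +3.88050°, λ = +15.99100°
Bx = cos φ₂ cos Δλ = 0.410314,  By = cos φ₂ sin Δλ = -0.909430
φₘ = atan2(sin φ₁ + sin φ₂, √((cos φ₁ + Bx)² + By²)) = 2.44336°
λₘ = λ₁ + atan2(By, cos φ₁ + Bx) = 48.89141°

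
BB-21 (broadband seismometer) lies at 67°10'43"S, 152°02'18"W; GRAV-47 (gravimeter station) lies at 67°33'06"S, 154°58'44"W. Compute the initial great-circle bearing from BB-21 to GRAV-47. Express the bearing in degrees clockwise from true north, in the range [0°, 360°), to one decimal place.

250.4°

BB-21: φ = -67.17861°, λ = -152.03833°
GRAV-47: φ = -67.55167°, λ = -154.97889°
Δλ = -2.9406°
y = sin Δλ · cos φ₂ = -0.019589
x = cos φ₁ sin φ₂ − sin φ₁ cos φ₂ cos Δλ = -0.006974
θ = atan2(y, x) = -109.5978° → 250.4022° (mod 360°)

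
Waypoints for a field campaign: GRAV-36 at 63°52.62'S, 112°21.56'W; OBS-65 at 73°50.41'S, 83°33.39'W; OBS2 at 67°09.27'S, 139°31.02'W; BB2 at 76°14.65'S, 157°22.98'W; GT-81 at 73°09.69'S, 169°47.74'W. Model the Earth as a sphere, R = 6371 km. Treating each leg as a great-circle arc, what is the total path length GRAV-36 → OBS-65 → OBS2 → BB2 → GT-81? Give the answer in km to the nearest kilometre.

GRAV-36: φ = -63.87700°, λ = -112.35933°
OBS-65: φ = -73.84017°, λ = -83.55650°
OBS2: φ = -67.15450°, λ = -139.51700°
BB2: φ = -76.24417°, λ = -157.38300°
GT-81: φ = -73.16150°, λ = -169.79567°
GRAV-36→OBS-65: c = 0.246557 rad, d = 1570.81 km
OBS-65→OBS2: c = 0.331271 rad, d = 2110.53 km
OBS2→BB2: c = 0.184706 rad, d = 1176.76 km
BB2→GT-81: c = 0.078213 rad, d = 498.30 km
Total = 1570.81 + 2110.53 + 1176.76 + 498.30 = 5356.40 km

5356 km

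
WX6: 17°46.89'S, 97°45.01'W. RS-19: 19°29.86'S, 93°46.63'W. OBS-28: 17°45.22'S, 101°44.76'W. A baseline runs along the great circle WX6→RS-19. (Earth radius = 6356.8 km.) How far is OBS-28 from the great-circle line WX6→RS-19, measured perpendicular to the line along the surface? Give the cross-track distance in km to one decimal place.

180.5 km

WX6: φ = -17.78150°, λ = -97.75017°
RS-19: φ = -19.49767°, λ = -93.77717°
OBS-28: φ = -17.75367°, λ = -101.74600°
δ₁₃ = central angle WX6→OBS-28 = 0.066415 rad  (haversine)
θ₁₃ = bearing WX6→OBS-28 = 269.809°,  θ₁₂ = bearing WX6→RS-19 = 115.132°
dₓₜ = R·arcsin(sin δ₁₃ · sin(θ₁₃ − θ₁₂)) = 6356.8·arcsin(0.06637·sin(154.677°)) = 180.471 km
|dₓₜ| = 180.471 km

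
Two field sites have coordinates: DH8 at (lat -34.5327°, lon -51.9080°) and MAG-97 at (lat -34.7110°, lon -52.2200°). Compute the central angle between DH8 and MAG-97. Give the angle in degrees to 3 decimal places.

0.313°

Δφ = -0.1783°,  Δλ = -0.3120°
a = sin²(Δφ/2) + cos φ₁ cos φ₂ sin²(Δλ/2) = 0.000007
c = 2·arcsin(√a) = 0.005456 rad = 0.3126°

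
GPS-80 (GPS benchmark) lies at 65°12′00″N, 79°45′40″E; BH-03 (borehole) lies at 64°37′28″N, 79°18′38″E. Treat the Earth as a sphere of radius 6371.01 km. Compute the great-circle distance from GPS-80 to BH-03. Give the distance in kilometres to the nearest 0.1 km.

67.4 km

GPS-80: φ = +65.20000°, λ = +79.76111°
BH-03: φ = +64.62444°, λ = +79.31056°
Δφ = -0.5756°,  Δλ = -0.4506°
a = sin²(Δφ/2) + cos φ₁ cos φ₂ sin²(Δλ/2) = 0.000028
c = 2·arcsin(√a) = 0.010584 rad = 0.6064°
d = R·c = 6371.01 × 0.010584 = 67.4 km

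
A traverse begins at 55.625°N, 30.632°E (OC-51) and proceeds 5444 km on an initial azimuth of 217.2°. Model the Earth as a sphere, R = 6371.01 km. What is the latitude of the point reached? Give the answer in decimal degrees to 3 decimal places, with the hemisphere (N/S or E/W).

11.697°N

δ = d/R = 5444/6371.01 = 0.854496 rad
φ₂ = arcsin(sin φ₁ cos δ + cos φ₁ sin δ cos θ)
   = arcsin(0.82536·0.65660 + 0.56461·0.75424·-0.79653) = 11.69659°
λ₂ = λ₁ + atan2(sin θ sin δ cos φ₁, cos δ − sin φ₁ sin φ₂) = 2.87759°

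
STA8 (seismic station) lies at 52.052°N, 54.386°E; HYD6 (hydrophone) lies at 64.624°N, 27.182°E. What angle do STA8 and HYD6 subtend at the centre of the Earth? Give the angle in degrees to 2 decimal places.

18.76°

Δφ = 12.5720°,  Δλ = -27.2040°
a = sin²(Δφ/2) + cos φ₁ cos φ₂ sin²(Δλ/2) = 0.026564
c = 2·arcsin(√a) = 0.327431 rad = 18.7604°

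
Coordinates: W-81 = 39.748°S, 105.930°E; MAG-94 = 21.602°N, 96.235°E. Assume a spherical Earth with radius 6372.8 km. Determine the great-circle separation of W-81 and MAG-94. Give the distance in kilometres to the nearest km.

Δφ = 61.3500°,  Δλ = -9.6950°
a = sin²(Δφ/2) + cos φ₁ cos φ₂ sin²(Δλ/2) = 0.265376
c = 2·arcsin(√a) = 1.082357 rad = 62.0145°
d = R·c = 6372.8 × 1.082357 = 6897.6 km

6898 km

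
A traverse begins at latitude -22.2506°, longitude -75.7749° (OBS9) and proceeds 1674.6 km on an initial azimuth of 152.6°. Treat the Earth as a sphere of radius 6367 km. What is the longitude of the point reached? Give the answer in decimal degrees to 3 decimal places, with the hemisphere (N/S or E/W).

δ = d/R = 1674.6/6367 = 0.263012 rad
φ₂ = arcsin(sin φ₁ cos δ + cos φ₁ sin δ cos θ)
   = arcsin(-0.37866·0.96561 + 0.92554·0.25999·-0.88782) = -35.39938°
λ₂ = λ₁ + atan2(sin θ sin δ cos φ₁, cos δ − sin φ₁ sin φ₂) = -67.33437°

67.334°W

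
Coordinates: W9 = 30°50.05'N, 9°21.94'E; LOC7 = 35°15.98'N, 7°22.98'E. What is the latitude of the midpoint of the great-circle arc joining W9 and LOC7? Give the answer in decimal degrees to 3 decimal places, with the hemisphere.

33.054°N

W9: φ = +30.83417°, λ = +9.36567°
LOC7: φ = +35.26633°, λ = +7.38300°
Bx = cos φ₂ cos Δλ = 0.815988,  By = cos φ₂ sin Δλ = -0.028248
φₘ = atan2(sin φ₁ + sin φ₂, √((cos φ₁ + Bx)² + By²)) = 33.05417°
λₘ = λ₁ + atan2(By, cos φ₁ + Bx) = 8.39930°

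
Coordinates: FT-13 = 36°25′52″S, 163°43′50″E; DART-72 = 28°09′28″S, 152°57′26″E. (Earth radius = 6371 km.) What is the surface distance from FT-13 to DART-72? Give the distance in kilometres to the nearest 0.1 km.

1366.4 km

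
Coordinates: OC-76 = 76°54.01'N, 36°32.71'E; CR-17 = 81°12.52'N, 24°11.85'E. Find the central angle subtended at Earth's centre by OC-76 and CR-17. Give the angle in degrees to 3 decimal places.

4.882°

OC-76: φ = +76.90017°, λ = +36.54517°
CR-17: φ = +81.20867°, λ = +24.19750°
Δφ = 4.3085°,  Δλ = -12.3477°
a = sin²(Δφ/2) + cos φ₁ cos φ₂ sin²(Δλ/2) = 0.001814
c = 2·arcsin(√a) = 0.085200 rad = 4.8816°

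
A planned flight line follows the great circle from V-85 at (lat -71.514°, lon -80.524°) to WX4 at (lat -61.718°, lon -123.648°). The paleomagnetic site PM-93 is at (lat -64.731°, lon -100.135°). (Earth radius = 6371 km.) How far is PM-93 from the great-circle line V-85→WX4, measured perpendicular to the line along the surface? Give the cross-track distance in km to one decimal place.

460.7 km

δ₁₃ = central angle V-85→PM-93 = 0.172554 rad  (haversine)
θ₁₃ = bearing V-85→PM-93 = 303.443°,  θ₁₂ = bearing V-85→WX4 = 278.561°
dₓₜ = R·arcsin(sin δ₁₃ · sin(θ₁₃ − θ₁₂)) = 6371·arcsin(0.17170·sin(24.883°)) = 460.669 km
|dₓₜ| = 460.669 km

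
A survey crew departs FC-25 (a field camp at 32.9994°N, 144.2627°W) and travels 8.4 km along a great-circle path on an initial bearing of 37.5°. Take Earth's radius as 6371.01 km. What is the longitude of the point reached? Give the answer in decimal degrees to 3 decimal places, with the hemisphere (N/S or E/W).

144.208°W

δ = d/R = 8.4/6371.01 = 0.001318 rad
φ₂ = arcsin(sin φ₁ cos δ + cos φ₁ sin δ cos θ)
   = arcsin(0.54463·1.00000 + 0.83868·0.00132·0.79335) = 33.05932°
λ₂ = λ₁ + atan2(sin θ sin δ cos φ₁, cos δ − sin φ₁ sin φ₂) = -144.20783°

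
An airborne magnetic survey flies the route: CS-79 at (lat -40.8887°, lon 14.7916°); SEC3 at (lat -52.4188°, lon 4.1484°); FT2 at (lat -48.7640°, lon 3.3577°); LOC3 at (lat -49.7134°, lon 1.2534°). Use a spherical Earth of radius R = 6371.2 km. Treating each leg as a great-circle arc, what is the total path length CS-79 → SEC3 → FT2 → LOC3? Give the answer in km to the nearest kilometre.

2110 km

CS-79→SEC3: c = 0.237676 rad, d = 1514.28 km
SEC3→FT2: c = 0.064386 rad, d = 410.22 km
FT2→LOC3: c = 0.029146 rad, d = 185.69 km
Total = 1514.28 + 410.22 + 185.69 = 2110.19 km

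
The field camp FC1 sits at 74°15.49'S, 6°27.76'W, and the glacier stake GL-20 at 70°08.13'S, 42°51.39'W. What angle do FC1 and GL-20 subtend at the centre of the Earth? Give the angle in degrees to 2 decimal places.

11.64°

FC1: φ = -74.25817°, λ = -6.46267°
GL-20: φ = -70.13550°, λ = -42.85650°
Δφ = 4.1227°,  Δλ = -36.3938°
a = sin²(Δφ/2) + cos φ₁ cos φ₂ sin²(Δλ/2) = 0.010284
c = 2·arcsin(√a) = 0.203170 rad = 11.6408°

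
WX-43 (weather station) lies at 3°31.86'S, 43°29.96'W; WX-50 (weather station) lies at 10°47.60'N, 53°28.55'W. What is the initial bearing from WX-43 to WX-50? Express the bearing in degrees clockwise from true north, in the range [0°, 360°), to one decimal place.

WX-43: φ = -3.53100°, λ = -43.49933°
WX-50: φ = +10.79333°, λ = -53.47583°
Δλ = -9.9765°
y = sin Δλ · cos φ₂ = -0.170179
x = cos φ₁ sin φ₂ − sin φ₁ cos φ₂ cos Δλ = 0.246496
θ = atan2(y, x) = -34.6210° → 325.3790° (mod 360°)

325.4°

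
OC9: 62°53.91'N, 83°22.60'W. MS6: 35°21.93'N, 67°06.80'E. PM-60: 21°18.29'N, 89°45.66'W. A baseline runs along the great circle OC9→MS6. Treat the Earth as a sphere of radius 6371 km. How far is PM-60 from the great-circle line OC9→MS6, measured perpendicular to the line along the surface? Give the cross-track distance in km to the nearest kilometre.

OC9: φ = +62.89850°, λ = -83.37667°
MS6: φ = +35.36550°, λ = +67.11333°
PM-60: φ = +21.30483°, λ = -89.76100°
δ₁₃ = central angle OC9→PM-60 = 0.729903 rad  (haversine)
θ₁₃ = bearing OC9→PM-60 = 188.938°,  θ₁₂ = bearing OC9→MS6 = 24.160°
dₓₜ = R·arcsin(sin δ₁₃ · sin(θ₁₃ − θ₁₂)) = 6371·arcsin(0.66680·sin(164.778°)) = 1121.202 km
|dₓₜ| = 1121.202 km

1121 km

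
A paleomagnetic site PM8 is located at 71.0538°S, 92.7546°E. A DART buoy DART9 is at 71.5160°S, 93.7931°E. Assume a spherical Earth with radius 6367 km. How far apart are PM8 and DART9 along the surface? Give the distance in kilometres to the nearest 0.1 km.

63.3 km

Δφ = -0.4622°,  Δλ = 1.0385°
a = sin²(Δφ/2) + cos φ₁ cos φ₂ sin²(Δλ/2) = 0.000025
c = 2·arcsin(√a) = 0.009944 rad = 0.5698°
d = R·c = 6367 × 0.009944 = 63.3 km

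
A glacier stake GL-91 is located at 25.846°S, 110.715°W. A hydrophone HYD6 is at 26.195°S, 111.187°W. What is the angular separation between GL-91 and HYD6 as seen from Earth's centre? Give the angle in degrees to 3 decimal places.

Δφ = -0.3490°,  Δλ = -0.4720°
a = sin²(Δφ/2) + cos φ₁ cos φ₂ sin²(Δλ/2) = 0.000023
c = 2·arcsin(√a) = 0.009587 rad = 0.5493°

0.549°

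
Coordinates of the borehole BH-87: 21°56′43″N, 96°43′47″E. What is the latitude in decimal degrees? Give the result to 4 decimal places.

21.9453°N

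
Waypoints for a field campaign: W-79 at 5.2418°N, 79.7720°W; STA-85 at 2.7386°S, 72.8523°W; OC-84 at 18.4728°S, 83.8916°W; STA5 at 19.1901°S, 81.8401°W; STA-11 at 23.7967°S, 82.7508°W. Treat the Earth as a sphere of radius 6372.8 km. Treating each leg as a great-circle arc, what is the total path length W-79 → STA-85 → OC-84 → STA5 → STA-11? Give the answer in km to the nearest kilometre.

4049 km

W-79→STA-85: c = 0.184270 rad, d = 1174.31 km
STA-85→OC-84: c = 0.333203 rad, d = 2123.44 km
OC-84→STA5: c = 0.036127 rad, d = 230.23 km
STA5→STA-11: c = 0.081748 rad, d = 520.96 km
Total = 1174.31 + 2123.44 + 230.23 + 520.96 = 4048.94 km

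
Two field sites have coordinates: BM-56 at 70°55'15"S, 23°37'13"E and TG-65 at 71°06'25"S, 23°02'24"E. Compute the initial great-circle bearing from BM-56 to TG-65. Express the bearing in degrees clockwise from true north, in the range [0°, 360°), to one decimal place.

225.1°

BM-56: φ = -70.92083°, λ = +23.62028°
TG-65: φ = -71.10694°, λ = +23.04000°
Δλ = -0.5803°
y = sin Δλ · cos φ₂ = -0.003279
x = cos φ₁ sin φ₂ − sin φ₁ cos φ₂ cos Δλ = -0.003264
θ = atan2(y, x) = -134.8652° → 225.1348° (mod 360°)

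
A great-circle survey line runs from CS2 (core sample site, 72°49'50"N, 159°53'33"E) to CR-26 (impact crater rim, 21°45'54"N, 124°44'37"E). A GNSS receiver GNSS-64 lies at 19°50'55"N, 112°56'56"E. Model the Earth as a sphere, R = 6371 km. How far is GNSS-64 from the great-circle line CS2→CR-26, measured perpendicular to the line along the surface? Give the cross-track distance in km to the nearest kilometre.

CS2: φ = +72.83056°, λ = +159.89250°
CR-26: φ = +21.76500°, λ = +124.74361°
GNSS-64: φ = +19.84861°, λ = +112.94889°
δ₁₃ = central angle CS2→GNSS-64 = 1.030990 rad  (haversine)
θ₁₃ = bearing CS2→GNSS-64 = 233.245°,  θ₁₂ = bearing CS2→CR-26 = 220.953°
dₓₜ = R·arcsin(sin δ₁₃ · sin(θ₁₃ − θ₁₂)) = 6371·arcsin(0.85781·sin(12.291°)) = 1169.980 km
|dₓₜ| = 1169.980 km

1170 km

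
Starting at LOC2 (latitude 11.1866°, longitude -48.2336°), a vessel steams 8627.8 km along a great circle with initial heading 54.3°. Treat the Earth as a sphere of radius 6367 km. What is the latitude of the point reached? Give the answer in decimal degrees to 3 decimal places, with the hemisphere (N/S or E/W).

δ = d/R = 8627.8/6367 = 1.355081 rad
φ₂ = arcsin(sin φ₁ cos δ + cos φ₁ sin δ cos θ)
   = arcsin(0.19400·0.21405 + 0.98100·0.97682·0.58354) = 36.92097°
λ₂ = λ₁ + atan2(sin θ sin δ cos φ₁, cos δ − sin φ₁ sin φ₂) = 34.62462°

36.921°N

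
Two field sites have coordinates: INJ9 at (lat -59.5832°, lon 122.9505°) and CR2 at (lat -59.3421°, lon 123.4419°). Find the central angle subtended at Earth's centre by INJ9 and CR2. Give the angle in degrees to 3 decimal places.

0.347°

Δφ = 0.2411°,  Δλ = 0.4914°
a = sin²(Δφ/2) + cos φ₁ cos φ₂ sin²(Δλ/2) = 0.000009
c = 2·arcsin(√a) = 0.006058 rad = 0.3471°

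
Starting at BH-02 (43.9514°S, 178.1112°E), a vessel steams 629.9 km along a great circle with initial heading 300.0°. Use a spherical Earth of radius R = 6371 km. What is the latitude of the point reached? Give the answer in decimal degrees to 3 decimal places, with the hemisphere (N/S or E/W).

δ = d/R = 629.9/6371 = 0.098870 rad
φ₂ = arcsin(sin φ₁ cos δ + cos φ₁ sin δ cos θ)
   = arcsin(-0.69405·0.99512 + 0.71993·0.09871·0.50000) = -40.92926°
λ₂ = λ₁ + atan2(sin θ sin δ cos φ₁, cos δ − sin φ₁ sin φ₂) = 171.61447°

40.929°S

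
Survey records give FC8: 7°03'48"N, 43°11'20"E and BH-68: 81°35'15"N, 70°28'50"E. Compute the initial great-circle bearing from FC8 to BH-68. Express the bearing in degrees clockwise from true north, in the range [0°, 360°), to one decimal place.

4.0°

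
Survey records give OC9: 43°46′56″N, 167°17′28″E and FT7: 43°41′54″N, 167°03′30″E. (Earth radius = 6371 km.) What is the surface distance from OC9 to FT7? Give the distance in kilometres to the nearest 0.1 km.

OC9: φ = +43.78222°, λ = +167.29111°
FT7: φ = +43.69833°, λ = +167.05833°
Δφ = -0.0839°,  Δλ = -0.2328°
a = sin²(Δφ/2) + cos φ₁ cos φ₂ sin²(Δλ/2) = 0.000003
c = 2·arcsin(√a) = 0.003280 rad = 0.1879°
d = R·c = 6371 × 0.003280 = 20.9 km

20.9 km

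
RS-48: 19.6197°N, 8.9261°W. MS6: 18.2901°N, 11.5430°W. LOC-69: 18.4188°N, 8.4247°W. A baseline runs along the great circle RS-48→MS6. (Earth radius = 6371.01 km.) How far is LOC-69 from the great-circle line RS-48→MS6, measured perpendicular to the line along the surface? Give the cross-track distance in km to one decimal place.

142.7 km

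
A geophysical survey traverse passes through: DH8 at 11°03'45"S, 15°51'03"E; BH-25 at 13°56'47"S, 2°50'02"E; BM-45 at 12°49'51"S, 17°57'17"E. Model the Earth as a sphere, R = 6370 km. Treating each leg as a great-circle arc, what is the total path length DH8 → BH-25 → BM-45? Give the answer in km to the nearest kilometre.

3088 km

DH8: φ = -11.06250°, λ = +15.85083°
BH-25: φ = -13.94639°, λ = +2.83389°
BM-45: φ = -12.83083°, λ = +17.95472°
DH8→BH-25: c = 0.227391 rad, d = 1448.48 km
BH-25→BM-45: c = 0.257428 rad, d = 1639.82 km
Total = 1448.48 + 1639.82 = 3088.30 km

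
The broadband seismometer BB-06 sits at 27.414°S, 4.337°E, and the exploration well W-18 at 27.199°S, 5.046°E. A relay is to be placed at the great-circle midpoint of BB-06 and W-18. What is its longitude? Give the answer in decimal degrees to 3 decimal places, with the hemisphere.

4.692°E

Bx = cos φ₂ cos Δλ = 0.889356,  By = cos φ₂ sin Δλ = 0.011006
φₘ = atan2(sin φ₁ + sin φ₂, √((cos φ₁ + Bx)² + By²)) = -27.30695°
λₘ = λ₁ + atan2(By, cos φ₁ + Bx) = 4.69184°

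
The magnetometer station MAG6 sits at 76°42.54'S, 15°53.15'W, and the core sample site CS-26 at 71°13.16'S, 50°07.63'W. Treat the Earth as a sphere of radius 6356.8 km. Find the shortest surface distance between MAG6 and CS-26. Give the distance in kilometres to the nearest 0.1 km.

1188.1 km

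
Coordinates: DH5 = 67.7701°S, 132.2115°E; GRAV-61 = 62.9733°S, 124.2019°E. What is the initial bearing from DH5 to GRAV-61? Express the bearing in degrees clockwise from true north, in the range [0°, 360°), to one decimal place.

321.5°

Δλ = -8.0096°
y = sin Δλ · cos φ₂ = -0.063316
x = cos φ₁ sin φ₂ − sin φ₁ cos φ₂ cos Δλ = 0.079519
θ = atan2(y, x) = -38.5284° → 321.4716° (mod 360°)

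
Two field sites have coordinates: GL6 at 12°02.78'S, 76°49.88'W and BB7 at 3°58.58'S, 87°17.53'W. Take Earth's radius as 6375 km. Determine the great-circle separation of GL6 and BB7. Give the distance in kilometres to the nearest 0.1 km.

1460.2 km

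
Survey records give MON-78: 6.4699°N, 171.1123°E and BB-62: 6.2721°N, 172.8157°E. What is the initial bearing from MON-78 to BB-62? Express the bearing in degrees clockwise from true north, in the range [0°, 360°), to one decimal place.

96.6°

Δλ = 1.7034°
y = sin Δλ · cos φ₂ = 0.029548
x = cos φ₁ sin φ₂ − sin φ₁ cos φ₂ cos Δλ = -0.003403
θ = atan2(y, x) = 96.5693° → 96.5693° (mod 360°)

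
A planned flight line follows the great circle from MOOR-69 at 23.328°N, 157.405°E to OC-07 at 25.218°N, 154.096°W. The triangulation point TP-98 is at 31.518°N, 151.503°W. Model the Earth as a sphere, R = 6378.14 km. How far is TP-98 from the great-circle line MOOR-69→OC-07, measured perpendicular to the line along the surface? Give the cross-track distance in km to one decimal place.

δ₁₃ = central angle MOOR-69→TP-98 = 0.797274 rad  (haversine)
θ₁₃ = bearing MOOR-69→TP-98 = 68.000°,  θ₁₂ = bearing MOOR-69→OC-07 = 77.208°
dₓₜ = R·arcsin(sin δ₁₃ · sin(θ₁₃ − θ₁₂)) = 6378.14·arcsin(0.71545·sin(-9.207°)) = -731.763 km
|dₓₜ| = 731.763 km

731.8 km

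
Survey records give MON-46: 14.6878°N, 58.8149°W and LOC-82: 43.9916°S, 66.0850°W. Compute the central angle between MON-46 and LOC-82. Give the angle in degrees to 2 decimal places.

59.05°

Δφ = -58.6794°,  Δλ = -7.2701°
a = sin²(Δφ/2) + cos φ₁ cos φ₂ sin²(Δλ/2) = 0.242884
c = 2·arcsin(√a) = 1.030685 rad = 59.0539°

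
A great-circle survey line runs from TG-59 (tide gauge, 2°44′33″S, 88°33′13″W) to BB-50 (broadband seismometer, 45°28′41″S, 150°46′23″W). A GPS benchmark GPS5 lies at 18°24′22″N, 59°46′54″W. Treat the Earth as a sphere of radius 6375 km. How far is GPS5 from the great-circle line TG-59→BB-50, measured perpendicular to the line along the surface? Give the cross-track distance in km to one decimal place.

669.4 km

TG-59: φ = -2.74250°, λ = -88.55361°
BB-50: φ = -45.47806°, λ = -150.77306°
GPS5: φ = +18.40611°, λ = -59.78167°
δ₁₃ = central angle TG-59→GPS5 = 0.616961 rad  (haversine)
θ₁₃ = bearing TG-59→GPS5 = 52.127°,  θ₁₂ = bearing TG-59→BB-50 = 221.690°
dₓₜ = R·arcsin(sin δ₁₃ · sin(θ₁₃ − θ₁₂)) = 6375·arcsin(0.57856·sin(-169.563°)) = -669.407 km
|dₓₜ| = 669.407 km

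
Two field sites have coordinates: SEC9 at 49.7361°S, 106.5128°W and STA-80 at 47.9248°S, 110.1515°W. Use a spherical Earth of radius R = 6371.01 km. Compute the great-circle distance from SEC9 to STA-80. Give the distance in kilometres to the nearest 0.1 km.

333.9 km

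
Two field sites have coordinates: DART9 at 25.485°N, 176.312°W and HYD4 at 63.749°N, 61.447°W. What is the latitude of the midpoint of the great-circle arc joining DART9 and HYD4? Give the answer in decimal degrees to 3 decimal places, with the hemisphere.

58.245°N

Bx = cos φ₂ cos Δλ = -0.185981,  By = cos φ₂ sin Δλ = 0.401303
φₘ = atan2(sin φ₁ + sin φ₂, √((cos φ₁ + Bx)² + By²)) = 58.24504°
λₘ = λ₁ + atan2(By, cos φ₁ + Bx) = -147.06673°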